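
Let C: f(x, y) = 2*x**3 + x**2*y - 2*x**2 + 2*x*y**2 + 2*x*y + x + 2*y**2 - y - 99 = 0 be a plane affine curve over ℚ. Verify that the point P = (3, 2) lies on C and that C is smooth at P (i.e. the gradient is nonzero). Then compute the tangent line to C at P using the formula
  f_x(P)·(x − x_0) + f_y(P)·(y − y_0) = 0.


Tangent line at P: 67*x + 46*y - 293 = 0.

Step 1: f(3, 2) = 0, so P lies on C.
Step 2: partial derivatives
  f_x(x, y) = 6*x**2 + 2*x*y - 4*x + 2*y**2 + 2*y + 1, f_y(x, y) = x**2 + 4*x*y + 2*x + 4*y - 1.
  f_x(P) = 67, f_y(P) = 46 (gradient nonzero, so P is smooth).
Step 3: tangent line at P: 67·(x − 3) + 46·(y − 2) = 0.
Expanding: 67*x + 46*y - 293 = 0.


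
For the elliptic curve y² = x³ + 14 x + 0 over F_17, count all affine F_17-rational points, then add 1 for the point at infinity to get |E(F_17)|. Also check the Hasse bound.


Affine points = {(0, 0), (1, 7), (1, 10), (2, 6), (2, 11), (3, 1), (3, 16), (4, 1), (4, 16), (5, 5), (5, 12), (7, 4), (7, 13), (10, 1), (10, 16), (12, 3), (12, 14), (13, 4), (13, 13), (14, 4), (14, 13), (15, 7), (15, 10), (16, 6), (16, 11)}; affine count = 25; |E(F_17)| = 26.

Discriminant check: Δ ∝ 4a³ + 27b² = 4·14³ + 27·0² = 4·2744 + 27·0 ≡ 11 (mod 17). Nonzero ⇒ E is nonsingular.
For each x ∈ F_17, compute rhs = x³ + 14·x + 0 mod 17, then count y ∈ F_17 with y² ≡ rhs.
  x = 0: rhs = 0, matching y values: 0 (1 points).
  x = 1: rhs = 15, matching y values: 7, 10 (2 points).
  x = 2: rhs = 2, matching y values: 6, 11 (2 points).
  x = 3: rhs = 1, matching y values: 1, 16 (2 points).
  x = 4: rhs = 1, matching y values: 1, 16 (2 points).
  x = 5: rhs = 8, matching y values: 5, 12 (2 points).
  x = 6: rhs = 11, matching y values: none (0 points).
  x = 7: rhs = 16, matching y values: 4, 13 (2 points).
  x = 8: rhs = 12, matching y values: none (0 points).
  x = 9: rhs = 5, matching y values: none (0 points).
  x = 10: rhs = 1, matching y values: 1, 16 (2 points).
  x = 11: rhs = 6, matching y values: none (0 points).
  x = 12: rhs = 9, matching y values: 3, 14 (2 points).
  x = 13: rhs = 16, matching y values: 4, 13 (2 points).
  x = 14: rhs = 16, matching y values: 4, 13 (2 points).
  x = 15: rhs = 15, matching y values: 7, 10 (2 points).
  x = 16: rhs = 2, matching y values: 6, 11 (2 points).
Total affine count: 25.
Full point count |E(F_17)| = 25 + 1 = 26.
Hasse bound: |26 − (17+1)| = |8| = 8 ≤ 2√17 ≈ 8.2462 ✓.


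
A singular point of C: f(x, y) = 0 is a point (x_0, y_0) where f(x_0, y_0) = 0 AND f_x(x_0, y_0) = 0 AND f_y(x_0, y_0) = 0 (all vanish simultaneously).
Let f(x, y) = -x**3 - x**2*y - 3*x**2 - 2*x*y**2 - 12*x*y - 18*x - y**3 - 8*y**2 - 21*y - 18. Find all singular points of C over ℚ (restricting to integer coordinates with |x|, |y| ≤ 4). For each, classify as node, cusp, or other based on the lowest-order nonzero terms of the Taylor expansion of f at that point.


Singular points: {(0, -3)}; classification: cusp.

Compute partial derivatives:
  f_x = -3*x**2 - 2*x*y - 6*x - 2*y**2 - 12*y - 18.
  f_y = -x**2 - 4*x*y - 12*x - 3*y**2 - 16*y - 21.
Scan x_0 ∈ {−4, ..., 4}. For each x_0, f_y(x_0, y) is a polynomial in y; find its integer roots y ∈ {−4, ..., 4}, then test f_x and f at those candidates.
  x = -4: f_y(-4, y) = 11 - 3*y**2; no integer root y with |y| ≤ 4.
  x = -3: f_y(-3, y) = -3*y**2 - 4*y + 6; no integer root y with |y| ≤ 4.
  x = -2: f_y(-2, y) = -3*y**2 - 8*y - 1; no integer root y with |y| ≤ 4.
  x = -1: f_y(-1, y) = -3*y**2 - 12*y - 10; no integer root y with |y| ≤ 4.
  x = 0: f_y(0, y) = -3*y**2 - 16*y - 21; vanishes at y ∈ {-3}. (0, -3): f_x = 0, f = 0 — SINGULAR.
  x = 1: f_y(1, y) = -3*y**2 - 20*y - 34; no integer root y with |y| ≤ 4.
  x = 2: f_y(2, y) = -3*y**2 - 24*y - 49; no integer root y with |y| ≤ 4.
  x = 3: f_y(3, y) = -3*y**2 - 28*y - 66; no integer root y with |y| ≤ 4.
  x = 4: f_y(4, y) = -3*y**2 - 32*y - 85; no integer root y with |y| ≤ 4.
Only singular point on the grid: (0, -3).
Classify: substitute x = 0 + u, y = -3 + v and expand: f = -u**3 - u**2*v - 2*u*v**2 - v**3 + v**2.
No constant or linear terms (consistent with a singular point). Quadratic part: v**2. Cubic part: -u**3 - u**2*v - 2*u*v**2 - v**3.
The quadratic part v**2 is a perfect square, so there is a single (double) tangent line v = 0, i.e. y = -3. Restricting the cubic part to that line (v = 0) leaves -u**3 ≠ 0, so f is not divisible by v and the branch is v² ≈ u**3 to lowest order — this is a cusp.
Classification: cusp.


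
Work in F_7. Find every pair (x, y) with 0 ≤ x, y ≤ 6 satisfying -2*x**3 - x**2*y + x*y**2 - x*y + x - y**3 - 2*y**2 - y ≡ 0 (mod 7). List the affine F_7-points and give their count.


Affine F_7-points: {(0, 0), (0, 6), (2, 0), (4, 3), (5, 0), (5, 4), (5, 6), (6, 2), (6, 3), (6, 6)}; count = 10.

For each of the 49 pairs (x, y) ∈ F_7², evaluate f(x, y) mod 7. Record the zeros.
  x = 0: [0↦0, 1↦3, 2↦3, 3↦1, 4↦5, 5↦2, 6↦0]  zeros at y ∈ {0, 6}
  x = 1: [0↦6, 1↦1, 2↦2, 3↦3, 4↦5, 5↦2, 6↦2]  zeros at y ∈ ∅
  x = 2: [0↦0, 1↦6, 2↦6, 3↦1, 4↦6, 5↦1, 6↦1]  zeros at y ∈ {0}
  x = 3: [0↦5, 1↦6, 2↦3, 3↦4, 4↦3, 5↦1, 6↦6]  zeros at y ∈ ∅
  x = 4: [0↦2, 1↦3, 2↦2, 3↦0, 4↦5, 5↦4, 6↦5]  zeros at y ∈ {3}
  x = 5: [0↦0, 1↦6, 2↦5, 3↦5, 4↦0, 5↦5, 6↦0]  zeros at y ∈ {0, 4, 6}
  x = 6: [0↦1, 1↦3, 2↦0, 3↦0, 4↦4, 5↦6, 6↦0]  zeros at y ∈ {2, 3, 6}
Collecting zeros: affine points = {(0, 0), (0, 6), (2, 0), (4, 3), (5, 0), (5, 4), (5, 6), (6, 2), (6, 3), (6, 6)}.
Total count |C(F_7)_aff| = 10.


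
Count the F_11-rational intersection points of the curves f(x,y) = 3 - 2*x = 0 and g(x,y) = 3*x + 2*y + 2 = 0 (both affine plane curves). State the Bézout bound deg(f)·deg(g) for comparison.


Common zeros: {(7, 5)}; count = 1; Bézout bound = 1.

deg(f) = 1, deg(g) = 1, so Bézout bound = 1.
Scan x ∈ F_11. For each x, list the y ∈ F_11 with f(x, y) ≡ 0 and those with g(x, y) ≡ 0 (mod 11); the common zeros in that column are the intersection.
  x = 0: f ≡ 0 at y ∈ ∅; g ≡ 0 at y ∈ {10}; common: ∅.
  x = 1: f ≡ 0 at y ∈ ∅; g ≡ 0 at y ∈ {3}; common: ∅.
  x = 2: f ≡ 0 at y ∈ ∅; g ≡ 0 at y ∈ {7}; common: ∅.
  x = 3: f ≡ 0 at y ∈ ∅; g ≡ 0 at y ∈ {0}; common: ∅.
  x = 4: f ≡ 0 at y ∈ ∅; g ≡ 0 at y ∈ {4}; common: ∅.
  x = 5: f ≡ 0 at y ∈ ∅; g ≡ 0 at y ∈ {8}; common: ∅.
  x = 6: f ≡ 0 at y ∈ ∅; g ≡ 0 at y ∈ {1}; common: ∅.
  x = 7: f ≡ 0 at y ∈ {0, 1, 2, 3, 4, 5, 6, 7, 8, 9, 10}; g ≡ 0 at y ∈ {5}; common: {5}.
  x = 8: f ≡ 0 at y ∈ ∅; g ≡ 0 at y ∈ {9}; common: ∅.
  x = 9: f ≡ 0 at y ∈ ∅; g ≡ 0 at y ∈ {2}; common: ∅.
  x = 10: f ≡ 0 at y ∈ ∅; g ≡ 0 at y ∈ {6}; common: ∅.
Collecting: common zeros = {(7, 5)}, so the count is 1.
Comparison with the Bézout bound: 1 ≤ 1 = deg(f)·deg(g), as expected for curves with no common component (the bound is attained).


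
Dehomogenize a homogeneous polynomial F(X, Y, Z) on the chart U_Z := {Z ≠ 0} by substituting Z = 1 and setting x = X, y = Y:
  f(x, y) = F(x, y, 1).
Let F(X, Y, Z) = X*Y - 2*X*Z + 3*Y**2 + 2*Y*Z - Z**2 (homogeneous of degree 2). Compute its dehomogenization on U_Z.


f(x, y) = x*y - 2*x + 3*y**2 + 2*y - 1

On U_Z we set Z = 1. Each monomial c·X^i·Y^j·Z^k in F becomes c·x^i·y^j·1^k = c·x^i·y^j.
Substituting Z = 1: F(X, Y, 1) = x*y - 2*x + 3*y**2 + 2*y - 1.
Note: deg(f) ≤ deg(F) = 2; strict inequality happens when F is divisible by Z (lost terms).


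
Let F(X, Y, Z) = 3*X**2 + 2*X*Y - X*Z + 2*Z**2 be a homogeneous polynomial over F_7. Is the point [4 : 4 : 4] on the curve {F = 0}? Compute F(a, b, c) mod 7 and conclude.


F(4,4,4) ≡ 5 (mod 7); P is NOT on the curve.

Evaluate F(4, 4, 4) term-by-term (mod 7).
  3*X**2 ↦ 3·16·1·1 = 48
  2*X*Y ↦ 2·4·4·1 = 32
  -X*Z ↦ -1·4·1·4 = -16
  2*Z**2 ↦ 2·1·1·16 = 32
Sum: F(4, 4, 4) = (48) + (32) + (-16) + (32) = 96.
Reducing mod 7: 96 ≡ 5 (mod 7).
Since F(a, b, c) ≡ 5 ≠ 0 (mod 7), P does NOT lie on the curve.


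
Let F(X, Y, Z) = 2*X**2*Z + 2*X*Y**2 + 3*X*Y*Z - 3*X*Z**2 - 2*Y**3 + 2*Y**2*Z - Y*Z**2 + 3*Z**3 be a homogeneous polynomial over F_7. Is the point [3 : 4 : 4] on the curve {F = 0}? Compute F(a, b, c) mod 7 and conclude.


F(3,4,4) ≡ 2 (mod 7); P is NOT on the curve.

Evaluate F(3, 4, 4) term-by-term (mod 7).
  2*X**2*Z ↦ 2·9·1·4 = 72
  2*X*Y**2 ↦ 2·3·16·1 = 96
  3*X*Y*Z ↦ 3·3·4·4 = 144
  -3*X*Z**2 ↦ -3·3·1·16 = -144
  -2*Y**3 ↦ -2·1·64·1 = -128
  2*Y**2*Z ↦ 2·1·16·4 = 128
  -Y*Z**2 ↦ -1·1·4·16 = -64
  3*Z**3 ↦ 3·1·1·64 = 192
Sum: F(3, 4, 4) = (72) + (96) + (144) + (-144) + (-128) + (128) + (-64) + (192) = 296.
Reducing mod 7: 296 ≡ 2 (mod 7).
Since F(a, b, c) ≡ 2 ≠ 0 (mod 7), P does NOT lie on the curve.


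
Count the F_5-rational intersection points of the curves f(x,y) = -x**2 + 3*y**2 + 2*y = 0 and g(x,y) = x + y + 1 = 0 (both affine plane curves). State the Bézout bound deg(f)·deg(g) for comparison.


Common zeros: ∅; count = 0; Bézout bound = 2.

deg(f) = 2, deg(g) = 1, so Bézout bound = 2.
Scan x ∈ F_5. For each x, list the y ∈ F_5 with f(x, y) ≡ 0 and those with g(x, y) ≡ 0 (mod 5); the common zeros in that column are the intersection.
  x = 0: f ≡ 0 at y ∈ {0, 1}; g ≡ 0 at y ∈ {4}; common: ∅.
  x = 1: f ≡ 0 at y ∈ {2, 4}; g ≡ 0 at y ∈ {3}; common: ∅.
  x = 2: f ≡ 0 at y ∈ ∅; g ≡ 0 at y ∈ {2}; common: ∅.
  x = 3: f ≡ 0 at y ∈ ∅; g ≡ 0 at y ∈ {1}; common: ∅.
  x = 4: f ≡ 0 at y ∈ {2, 4}; g ≡ 0 at y ∈ {0}; common: ∅.
Collecting: common zeros = ∅, so the count is 0.
Comparison with the Bézout bound: 0 ≤ 2 = deg(f)·deg(g), as expected for curves with no common component (the affine F_5-count falls short of the bound because intersections may lie at infinity, over extension fields, or carry multiplicity).


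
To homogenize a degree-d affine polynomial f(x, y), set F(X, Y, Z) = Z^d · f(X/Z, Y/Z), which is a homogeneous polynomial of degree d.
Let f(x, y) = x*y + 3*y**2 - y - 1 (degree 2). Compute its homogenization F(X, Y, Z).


F(X, Y, Z) = X*Y + 3*Y**2 - Y*Z - Z**2

deg(f) = 2.
Substitute x = X/Z, y = Y/Z into f, then multiply by Z^2.
  monomial 1·x^1·y^1 ↦ 1·X^1·Y^1·Z^0.
  monomial 3·x^0·y^2 ↦ 3·X^0·Y^2·Z^0.
  monomial -1·x^0·y^1 ↦ -1·X^0·Y^1·Z^1.
  monomial -1·x^0·y^0 ↦ -1·X^0·Y^0·Z^2.
Collecting: F(X, Y, Z) = X*Y + 3*Y**2 - Y*Z - Z**2.


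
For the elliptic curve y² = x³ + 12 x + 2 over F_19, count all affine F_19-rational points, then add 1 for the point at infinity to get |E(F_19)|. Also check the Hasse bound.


Affine points = {(4, 0), (5, 4), (5, 15), (6, 9), (6, 10), (7, 7), (7, 12), (10, 1), (10, 18), (14, 8), (14, 11), (15, 2), (15, 17)}; affine count = 13; |E(F_19)| = 14.

Discriminant check: Δ ∝ 4a³ + 27b² = 4·12³ + 27·2² = 4·1728 + 27·4 ≡ 9 (mod 19). Nonzero ⇒ E is nonsingular.
For each x ∈ F_19, compute rhs = x³ + 12·x + 2 mod 19, then count y ∈ F_19 with y² ≡ rhs.
  x = 0: rhs = 2, matching y values: none (0 points).
  x = 1: rhs = 15, matching y values: none (0 points).
  x = 2: rhs = 15, matching y values: none (0 points).
  x = 3: rhs = 8, matching y values: none (0 points).
  x = 4: rhs = 0, matching y values: 0 (1 points).
  x = 5: rhs = 16, matching y values: 4, 15 (2 points).
  x = 6: rhs = 5, matching y values: 9, 10 (2 points).
  x = 7: rhs = 11, matching y values: 7, 12 (2 points).
  x = 8: rhs = 2, matching y values: none (0 points).
  x = 9: rhs = 3, matching y values: none (0 points).
  x = 10: rhs = 1, matching y values: 1, 18 (2 points).
  x = 11: rhs = 2, matching y values: none (0 points).
  x = 12: rhs = 12, matching y values: none (0 points).
  x = 13: rhs = 18, matching y values: none (0 points).
  x = 14: rhs = 7, matching y values: 8, 11 (2 points).
  x = 15: rhs = 4, matching y values: 2, 17 (2 points).
  x = 16: rhs = 15, matching y values: none (0 points).
  x = 17: rhs = 8, matching y values: none (0 points).
  x = 18: rhs = 8, matching y values: none (0 points).
Total affine count: 13.
Full point count |E(F_19)| = 13 + 1 = 14.
Hasse bound: |14 − (19+1)| = |-6| = 6 ≤ 2√19 ≈ 8.7178 ✓.


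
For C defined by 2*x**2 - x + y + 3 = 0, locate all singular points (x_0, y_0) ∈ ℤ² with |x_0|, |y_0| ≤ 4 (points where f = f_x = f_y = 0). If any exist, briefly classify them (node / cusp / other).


No singular points in the scanned grid; C is smooth there.

Compute partial derivatives:
  f_x = 4*x - 1.
  f_y = 1.
f_y = 1 is a nonzero constant, so f_y never vanishes: no point (x, y) can satisfy f = f_x = f_y = 0. In particular no (x, y) ∈ {−4, ..., 4}² is singular; the curve is smooth.


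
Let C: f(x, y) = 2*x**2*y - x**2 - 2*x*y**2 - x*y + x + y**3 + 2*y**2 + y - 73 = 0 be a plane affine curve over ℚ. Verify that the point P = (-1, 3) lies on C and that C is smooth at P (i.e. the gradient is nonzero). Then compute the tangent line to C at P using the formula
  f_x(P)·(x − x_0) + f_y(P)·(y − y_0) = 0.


Tangent line at P: -30*x + 55*y - 195 = 0.

Step 1: f(-1, 3) = 0, so P lies on C.
Step 2: partial derivatives
  f_x(x, y) = 4*x*y - 2*x - 2*y**2 - y + 1, f_y(x, y) = 2*x**2 - 4*x*y - x + 3*y**2 + 4*y + 1.
  f_x(P) = -30, f_y(P) = 55 (gradient nonzero, so P is smooth).
Step 3: tangent line at P: -30·(x − -1) + 55·(y − 3) = 0.
Expanding: -30*x + 55*y - 195 = 0.


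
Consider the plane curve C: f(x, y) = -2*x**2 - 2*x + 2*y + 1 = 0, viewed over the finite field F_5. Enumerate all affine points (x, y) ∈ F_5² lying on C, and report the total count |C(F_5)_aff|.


Affine F_5-points: {(0, 2), (1, 4), (2, 3), (3, 4), (4, 2)}; count = 5.

For each of the 25 pairs (x, y) ∈ F_5², evaluate f(x, y) mod 5. Record the zeros.
  x = 0: [0↦1, 1↦3, 2↦0, 3↦2, 4↦4]  zeros at y ∈ {2}
  x = 1: [0↦2, 1↦4, 2↦1, 3↦3, 4↦0]  zeros at y ∈ {4}
  x = 2: [0↦4, 1↦1, 2↦3, 3↦0, 4↦2]  zeros at y ∈ {3}
  x = 3: [0↦2, 1↦4, 2↦1, 3↦3, 4↦0]  zeros at y ∈ {4}
  x = 4: [0↦1, 1↦3, 2↦0, 3↦2, 4↦4]  zeros at y ∈ {2}
Collecting zeros: affine points = {(0, 2), (1, 4), (2, 3), (3, 4), (4, 2)}.
Total count |C(F_5)_aff| = 5.


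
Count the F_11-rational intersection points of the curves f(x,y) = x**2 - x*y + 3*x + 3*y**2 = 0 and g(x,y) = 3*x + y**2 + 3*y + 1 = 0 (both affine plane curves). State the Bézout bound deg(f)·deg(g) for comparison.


Common zeros: {(2, 1), (2, 7)}; count = 2; Bézout bound = 4.

deg(f) = 2, deg(g) = 2, so Bézout bound = 4.
Scan x ∈ F_11. For each x, list the y ∈ F_11 with f(x, y) ≡ 0 and those with g(x, y) ≡ 0 (mod 11); the common zeros in that column are the intersection.
  x = 0: f ≡ 0 at y ∈ {0}; g ≡ 0 at y ∈ {2, 6}; common: ∅.
  x = 1: f ≡ 0 at y ∈ ∅; g ≡ 0 at y ∈ {3, 5}; common: ∅.
  x = 2: f ≡ 0 at y ∈ {1, 7}; g ≡ 0 at y ∈ {1, 7}; common: {1, 7}.
  x = 3: f ≡ 0 at y ∈ ∅; g ≡ 0 at y ∈ ∅; common: ∅.
  x = 4: f ≡ 0 at y ∈ ∅; g ≡ 0 at y ∈ {9, 10}; common: ∅.
  x = 5: f ≡ 0 at y ∈ ∅; g ≡ 0 at y ∈ {4}; common: ∅.
  x = 6: f ≡ 0 at y ∈ {5, 8}; g ≡ 0 at y ∈ ∅; common: ∅.
  x = 7: f ≡ 0 at y ∈ {1, 5}; g ≡ 0 at y ∈ {0, 8}; common: ∅.
  x = 8: f ≡ 0 at y ∈ {0, 10}; g ≡ 0 at y ∈ ∅; common: ∅.
  x = 9: f ≡ 0 at y ∈ ∅; g ≡ 0 at y ∈ ∅; common: ∅.
  x = 10: f ≡ 0 at y ∈ {8, 10}; g ≡ 0 at y ∈ ∅; common: ∅.
Collecting: common zeros = {(2, 1), (2, 7)}, so the count is 2.
Comparison with the Bézout bound: 2 ≤ 4 = deg(f)·deg(g), as expected for curves with no common component (the affine F_11-count falls short of the bound because intersections may lie at infinity, over extension fields, or carry multiplicity).


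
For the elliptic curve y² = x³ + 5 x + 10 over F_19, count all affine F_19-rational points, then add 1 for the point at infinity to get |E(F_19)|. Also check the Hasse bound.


Affine points = {(1, 4), (1, 15), (2, 3), (2, 16), (6, 3), (6, 16), (8, 7), (8, 12), (9, 9), (9, 10), (11, 3), (11, 16), (13, 7), (13, 12), (16, 5), (16, 14), (17, 7), (17, 12), (18, 2), (18, 17)}; affine count = 20; |E(F_19)| = 21.

Discriminant check: Δ ∝ 4a³ + 27b² = 4·5³ + 27·10² = 4·125 + 27·100 ≡ 8 (mod 19). Nonzero ⇒ E is nonsingular.
For each x ∈ F_19, compute rhs = x³ + 5·x + 10 mod 19, then count y ∈ F_19 with y² ≡ rhs.
  x = 0: rhs = 10, matching y values: none (0 points).
  x = 1: rhs = 16, matching y values: 4, 15 (2 points).
  x = 2: rhs = 9, matching y values: 3, 16 (2 points).
  x = 3: rhs = 14, matching y values: none (0 points).
  x = 4: rhs = 18, matching y values: none (0 points).
  x = 5: rhs = 8, matching y values: none (0 points).
  x = 6: rhs = 9, matching y values: 3, 16 (2 points).
  x = 7: rhs = 8, matching y values: none (0 points).
  x = 8: rhs = 11, matching y values: 7, 12 (2 points).
  x = 9: rhs = 5, matching y values: 9, 10 (2 points).
  x = 10: rhs = 15, matching y values: none (0 points).
  x = 11: rhs = 9, matching y values: 3, 16 (2 points).
  x = 12: rhs = 12, matching y values: none (0 points).
  x = 13: rhs = 11, matching y values: 7, 12 (2 points).
  x = 14: rhs = 12, matching y values: none (0 points).
  x = 15: rhs = 2, matching y values: none (0 points).
  x = 16: rhs = 6, matching y values: 5, 14 (2 points).
  x = 17: rhs = 11, matching y values: 7, 12 (2 points).
  x = 18: rhs = 4, matching y values: 2, 17 (2 points).
Total affine count: 20.
Full point count |E(F_19)| = 20 + 1 = 21.
Hasse bound: |21 − (19+1)| = |1| = 1 ≤ 2√19 ≈ 8.7178 ✓.


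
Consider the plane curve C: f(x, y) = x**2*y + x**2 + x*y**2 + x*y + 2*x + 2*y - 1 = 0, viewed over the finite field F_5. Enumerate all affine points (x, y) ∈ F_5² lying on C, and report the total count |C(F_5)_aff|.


Affine F_5-points: {(0, 3), (4, 3), (4, 4)}; count = 3.

For each of the 25 pairs (x, y) ∈ F_5², evaluate f(x, y) mod 5. Record the zeros.
  x = 0: [0↦4, 1↦1, 2↦3, 3↦0, 4↦2]  zeros at y ∈ {3}
  x = 1: [0↦2, 1↦2, 2↦4, 3↦3, 4↦4]  zeros at y ∈ ∅
  x = 2: [0↦2, 1↦2, 2↦1, 3↦4, 4↦1]  zeros at y ∈ ∅
  x = 3: [0↦4, 1↦1, 2↦4, 3↦3, 4↦3]  zeros at y ∈ ∅
  x = 4: [0↦3, 1↦4, 2↦3, 3↦0, 4↦0]  zeros at y ∈ {3, 4}
Collecting zeros: affine points = {(0, 3), (4, 3), (4, 4)}.
Total count |C(F_5)_aff| = 3.


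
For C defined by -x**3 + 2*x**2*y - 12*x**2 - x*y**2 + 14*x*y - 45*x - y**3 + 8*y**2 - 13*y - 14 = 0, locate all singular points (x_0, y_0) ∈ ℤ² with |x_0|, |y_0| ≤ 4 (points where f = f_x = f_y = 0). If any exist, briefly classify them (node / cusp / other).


Singular points: {(-2, 3)}; classification: cusp.

Compute partial derivatives:
  f_x = -3*x**2 + 4*x*y - 24*x - y**2 + 14*y - 45.
  f_y = 2*x**2 - 2*x*y + 14*x - 3*y**2 + 16*y - 13.
Scan x_0 ∈ {−4, ..., 4}. For each x_0, f_y(x_0, y) is a polynomial in y; find its integer roots y ∈ {−4, ..., 4}, then test f_x and f at those candidates.
  x = -4: f_y(-4, y) = -3*y**2 + 24*y - 37; no integer root y with |y| ≤ 4.
  x = -3: f_y(-3, y) = -3*y**2 + 22*y - 37; no integer root y with |y| ≤ 4.
  x = -2: f_y(-2, y) = -3*y**2 + 20*y - 33; vanishes at y ∈ {3}. (-2, 3): f_x = 0, f = 0 — SINGULAR.
  x = -1: f_y(-1, y) = -3*y**2 + 18*y - 25; no integer root y with |y| ≤ 4.
  x = 0: f_y(0, y) = -3*y**2 + 16*y - 13; vanishes at y ∈ {1}. (0, 1): f_x = -32 ≠ 0.
  x = 1: f_y(1, y) = -3*y**2 + 14*y + 3; no integer root y with |y| ≤ 4.
  x = 2: f_y(2, y) = -3*y**2 + 12*y + 23; no integer root y with |y| ≤ 4.
  x = 3: f_y(3, y) = -3*y**2 + 10*y + 47; no integer root y with |y| ≤ 4.
  x = 4: f_y(4, y) = -3*y**2 + 8*y + 75; no integer root y with |y| ≤ 4.
Only singular point on the grid: (-2, 3).
Classify: substitute x = -2 + u, y = 3 + v and expand: f = -u**3 + 2*u**2*v - u*v**2 - v**3 + v**2.
No constant or linear terms (consistent with a singular point). Quadratic part: v**2. Cubic part: -u**3 + 2*u**2*v - u*v**2 - v**3.
The quadratic part v**2 is a perfect square, so there is a single (double) tangent line v = 0, i.e. y = 3. Restricting the cubic part to that line (v = 0) leaves -u**3 ≠ 0, so f is not divisible by v and the branch is v² ≈ u**3 to lowest order — this is a cusp.
Classification: cusp.


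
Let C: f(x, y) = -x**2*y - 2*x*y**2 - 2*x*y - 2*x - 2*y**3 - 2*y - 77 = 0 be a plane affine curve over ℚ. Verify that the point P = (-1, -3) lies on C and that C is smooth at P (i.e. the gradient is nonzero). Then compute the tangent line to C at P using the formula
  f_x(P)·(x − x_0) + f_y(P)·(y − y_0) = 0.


Tangent line at P: -20*x - 67*y - 221 = 0.

Step 1: f(-1, -3) = 0, so P lies on C.
Step 2: partial derivatives
  f_x(x, y) = -2*x*y - 2*y**2 - 2*y - 2, f_y(x, y) = -x**2 - 4*x*y - 2*x - 6*y**2 - 2.
  f_x(P) = -20, f_y(P) = -67 (gradient nonzero, so P is smooth).
Step 3: tangent line at P: -20·(x − -1) + -67·(y − -3) = 0.
Expanding: -20*x - 67*y - 221 = 0.


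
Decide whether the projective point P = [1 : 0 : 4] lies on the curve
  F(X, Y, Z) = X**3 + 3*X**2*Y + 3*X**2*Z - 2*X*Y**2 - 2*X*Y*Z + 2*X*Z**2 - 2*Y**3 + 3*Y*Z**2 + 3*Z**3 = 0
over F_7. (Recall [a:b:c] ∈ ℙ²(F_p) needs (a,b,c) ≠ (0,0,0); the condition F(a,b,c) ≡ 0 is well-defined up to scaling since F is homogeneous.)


F(1,0,4) ≡ 6 (mod 7); P is NOT on the curve.

Evaluate F(1, 0, 4) term-by-term (mod 7).
  X**3 ↦ 1·1·1·1 = 1
  3*X**2*Y ↦ 3·1·0·1 = 0
  3*X**2*Z ↦ 3·1·1·4 = 12
  -2*X*Y**2 ↦ -2·1·0·1 = 0
  -2*X*Y*Z ↦ -2·1·0·4 = 0
  2*X*Z**2 ↦ 2·1·1·16 = 32
  -2*Y**3 ↦ -2·1·0·1 = 0
  3*Y*Z**2 ↦ 3·1·0·16 = 0
  3*Z**3 ↦ 3·1·1·64 = 192
Sum: F(1, 0, 4) = (1) + (0) + (12) + (0) + (0) + (32) + (0) + (0) + (192) = 237.
Reducing mod 7: 237 ≡ 6 (mod 7).
Since F(a, b, c) ≡ 6 ≠ 0 (mod 7), P does NOT lie on the curve.


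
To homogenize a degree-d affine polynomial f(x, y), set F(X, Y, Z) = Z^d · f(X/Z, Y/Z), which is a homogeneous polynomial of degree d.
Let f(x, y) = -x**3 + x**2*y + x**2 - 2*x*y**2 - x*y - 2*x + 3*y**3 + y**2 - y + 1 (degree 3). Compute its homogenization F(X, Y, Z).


F(X, Y, Z) = -X**3 + X**2*Y + X**2*Z - 2*X*Y**2 - X*Y*Z - 2*X*Z**2 + 3*Y**3 + Y**2*Z - Y*Z**2 + Z**3

deg(f) = 3.
Substitute x = X/Z, y = Y/Z into f, then multiply by Z^3.
  monomial -1·x^3·y^0 ↦ -1·X^3·Y^0·Z^0.
  monomial 1·x^2·y^1 ↦ 1·X^2·Y^1·Z^0.
  monomial 1·x^2·y^0 ↦ 1·X^2·Y^0·Z^1.
  monomial -2·x^1·y^2 ↦ -2·X^1·Y^2·Z^0.
  monomial -1·x^1·y^1 ↦ -1·X^1·Y^1·Z^1.
  monomial -2·x^1·y^0 ↦ -2·X^1·Y^0·Z^2.
  monomial 3·x^0·y^3 ↦ 3·X^0·Y^3·Z^0.
  monomial 1·x^0·y^2 ↦ 1·X^0·Y^2·Z^1.
  monomial -1·x^0·y^1 ↦ -1·X^0·Y^1·Z^2.
  monomial 1·x^0·y^0 ↦ 1·X^0·Y^0·Z^3.
Collecting: F(X, Y, Z) = -X**3 + X**2*Y + X**2*Z - 2*X*Y**2 - X*Y*Z - 2*X*Z**2 + 3*Y**3 + Y**2*Z - Y*Z**2 + Z**3.


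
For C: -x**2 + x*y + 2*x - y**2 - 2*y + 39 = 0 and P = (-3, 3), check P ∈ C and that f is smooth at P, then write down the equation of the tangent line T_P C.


Tangent line at P: 11*x - 11*y + 66 = 0.

Step 1: f(-3, 3) = 0, so P lies on C.
Step 2: partial derivatives
  f_x(x, y) = -2*x + y + 2, f_y(x, y) = x - 2*y - 2.
  f_x(P) = 11, f_y(P) = -11 (gradient nonzero, so P is smooth).
Step 3: tangent line at P: 11·(x − -3) + -11·(y − 3) = 0.
Expanding: 11*x - 11*y + 66 = 0.


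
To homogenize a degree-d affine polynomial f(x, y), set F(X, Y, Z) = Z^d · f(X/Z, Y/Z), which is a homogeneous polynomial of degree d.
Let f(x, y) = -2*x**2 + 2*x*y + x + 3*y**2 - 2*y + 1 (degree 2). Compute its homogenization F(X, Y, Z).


F(X, Y, Z) = -2*X**2 + 2*X*Y + X*Z + 3*Y**2 - 2*Y*Z + Z**2

deg(f) = 2.
Substitute x = X/Z, y = Y/Z into f, then multiply by Z^2.
  monomial -2·x^2·y^0 ↦ -2·X^2·Y^0·Z^0.
  monomial 2·x^1·y^1 ↦ 2·X^1·Y^1·Z^0.
  monomial 1·x^1·y^0 ↦ 1·X^1·Y^0·Z^1.
  monomial 3·x^0·y^2 ↦ 3·X^0·Y^2·Z^0.
  monomial -2·x^0·y^1 ↦ -2·X^0·Y^1·Z^1.
  monomial 1·x^0·y^0 ↦ 1·X^0·Y^0·Z^2.
Collecting: F(X, Y, Z) = -2*X**2 + 2*X*Y + X*Z + 3*Y**2 - 2*Y*Z + Z**2.


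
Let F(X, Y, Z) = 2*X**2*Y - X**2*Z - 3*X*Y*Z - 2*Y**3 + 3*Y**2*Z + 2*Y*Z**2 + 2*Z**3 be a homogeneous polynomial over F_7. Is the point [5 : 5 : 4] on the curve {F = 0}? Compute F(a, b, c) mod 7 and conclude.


F(5,5,4) ≡ 6 (mod 7); P is NOT on the curve.

Evaluate F(5, 5, 4) term-by-term (mod 7).
  2*X**2*Y ↦ 2·25·5·1 = 250
  -X**2*Z ↦ -1·25·1·4 = -100
  -3*X*Y*Z ↦ -3·5·5·4 = -300
  -2*Y**3 ↦ -2·1·125·1 = -250
  3*Y**2*Z ↦ 3·1·25·4 = 300
  2*Y*Z**2 ↦ 2·1·5·16 = 160
  2*Z**3 ↦ 2·1·1·64 = 128
Sum: F(5, 5, 4) = (250) + (-100) + (-300) + (-250) + (300) + (160) + (128) = 188.
Reducing mod 7: 188 ≡ 6 (mod 7).
Since F(a, b, c) ≡ 6 ≠ 0 (mod 7), P does NOT lie on the curve.


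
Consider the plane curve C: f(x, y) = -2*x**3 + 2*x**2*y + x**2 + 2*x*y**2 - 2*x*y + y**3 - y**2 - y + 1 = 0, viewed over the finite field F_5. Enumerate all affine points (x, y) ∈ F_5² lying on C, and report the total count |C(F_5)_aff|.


Affine F_5-points: {(0, 1), (0, 4), (1, 0), (1, 2), (2, 2), (4, 1)}; count = 6.

For each of the 25 pairs (x, y) ∈ F_5², evaluate f(x, y) mod 5. Record the zeros.
  x = 0: [0↦1, 1↦0, 2↦3, 3↦1, 4↦0]  zeros at y ∈ {1, 4}
  x = 1: [0↦0, 1↦1, 2↦0, 3↦3, 4↦1]  zeros at y ∈ {0, 2}
  x = 2: [0↦4, 1↦1, 2↦0, 3↦2, 4↦3]  zeros at y ∈ {2}
  x = 3: [0↦1, 1↦3, 2↦1, 3↦1, 4↦4]  zeros at y ∈ ∅
  x = 4: [0↦4, 1↦0, 2↦1, 3↦3, 4↦2]  zeros at y ∈ {1}
Collecting zeros: affine points = {(0, 1), (0, 4), (1, 0), (1, 2), (2, 2), (4, 1)}.
Total count |C(F_5)_aff| = 6.


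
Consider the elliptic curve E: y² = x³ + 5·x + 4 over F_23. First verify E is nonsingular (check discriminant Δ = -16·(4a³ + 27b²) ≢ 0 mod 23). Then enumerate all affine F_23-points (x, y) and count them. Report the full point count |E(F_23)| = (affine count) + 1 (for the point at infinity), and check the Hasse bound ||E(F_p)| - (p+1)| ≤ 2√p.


Affine points = {(0, 2), (0, 21), (3, 0), (5, 4), (5, 19), (8, 2), (8, 21), (13, 9), (13, 14), (14, 9), (14, 14), (15, 2), (15, 21), (19, 9), (19, 14), (20, 10), (20, 13), (21, 3), (21, 20)}; affine count = 19; |E(F_23)| = 20.

Discriminant check: Δ ∝ 4a³ + 27b² = 4·5³ + 27·4² = 4·125 + 27·16 ≡ 12 (mod 23). Nonzero ⇒ E is nonsingular.
For each x ∈ F_23, compute rhs = x³ + 5·x + 4 mod 23, then count y ∈ F_23 with y² ≡ rhs.
  x = 0: rhs = 4, matching y values: 2, 21 (2 points).
  x = 1: rhs = 10, matching y values: none (0 points).
  x = 2: rhs = 22, matching y values: none (0 points).
  x = 3: rhs = 0, matching y values: 0 (1 points).
  x = 4: rhs = 19, matching y values: none (0 points).
  x = 5: rhs = 16, matching y values: 4, 19 (2 points).
  x = 6: rhs = 20, matching y values: none (0 points).
  x = 7: rhs = 14, matching y values: none (0 points).
  x = 8: rhs = 4, matching y values: 2, 21 (2 points).
  x = 9: rhs = 19, matching y values: none (0 points).
  x = 10: rhs = 19, matching y values: none (0 points).
  x = 11: rhs = 10, matching y values: none (0 points).
  x = 12: rhs = 21, matching y values: none (0 points).
  x = 13: rhs = 12, matching y values: 9, 14 (2 points).
  x = 14: rhs = 12, matching y values: 9, 14 (2 points).
  x = 15: rhs = 4, matching y values: 2, 21 (2 points).
  x = 16: rhs = 17, matching y values: none (0 points).
  x = 17: rhs = 11, matching y values: none (0 points).
  x = 18: rhs = 15, matching y values: none (0 points).
  x = 19: rhs = 12, matching y values: 9, 14 (2 points).
  x = 20: rhs = 8, matching y values: 10, 13 (2 points).
  x = 21: rhs = 9, matching y values: 3, 20 (2 points).
  x = 22: rhs = 21, matching y values: none (0 points).
Total affine count: 19.
Full point count |E(F_23)| = 19 + 1 = 20.
Hasse bound: |20 − (23+1)| = |-4| = 4 ≤ 2√23 ≈ 9.5917 ✓.


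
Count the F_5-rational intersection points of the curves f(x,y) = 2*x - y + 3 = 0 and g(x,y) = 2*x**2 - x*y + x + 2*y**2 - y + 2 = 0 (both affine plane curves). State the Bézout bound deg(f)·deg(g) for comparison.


Common zeros: {(1, 0), (4, 1)}; count = 2; Bézout bound = 2.

deg(f) = 1, deg(g) = 2, so Bézout bound = 2.
Scan x ∈ F_5. For each x, list the y ∈ F_5 with f(x, y) ≡ 0 and those with g(x, y) ≡ 0 (mod 5); the common zeros in that column are the intersection.
  x = 0: f ≡ 0 at y ∈ {3}; g ≡ 0 at y ∈ {4}; common: ∅.
  x = 1: f ≡ 0 at y ∈ {0}; g ≡ 0 at y ∈ {0, 1}; common: {0}.
  x = 2: f ≡ 0 at y ∈ {2}; g ≡ 0 at y ∈ ∅; common: ∅.
  x = 3: f ≡ 0 at y ∈ {4}; g ≡ 0 at y ∈ ∅; common: ∅.
  x = 4: f ≡ 0 at y ∈ {1}; g ≡ 0 at y ∈ {1, 4}; common: {1}.
Collecting: common zeros = {(1, 0), (4, 1)}, so the count is 2.
Comparison with the Bézout bound: 2 ≤ 2 = deg(f)·deg(g), as expected for curves with no common component (the bound is attained).


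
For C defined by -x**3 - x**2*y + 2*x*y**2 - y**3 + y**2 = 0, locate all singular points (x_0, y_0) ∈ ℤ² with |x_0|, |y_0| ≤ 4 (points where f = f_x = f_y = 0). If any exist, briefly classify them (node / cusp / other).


Singular points: {(0, 0)}; classification: cusp.

Compute partial derivatives:
  f_x = -3*x**2 - 2*x*y + 2*y**2.
  f_y = -x**2 + 4*x*y - 3*y**2 + 2*y.
Scan x_0 ∈ {−4, ..., 4}. For each x_0, f_y(x_0, y) is a polynomial in y; find its integer roots y ∈ {−4, ..., 4}, then test f_x and f at those candidates.
  x = -4: f_y(-4, y) = -3*y**2 - 14*y - 16; vanishes at y ∈ {-2}. (-4, -2): f_x = -56 ≠ 0.
  x = -3: f_y(-3, y) = -3*y**2 - 10*y - 9; no integer root y with |y| ≤ 4.
  x = -2: f_y(-2, y) = -3*y**2 - 6*y - 4; no integer root y with |y| ≤ 4.
  x = -1: f_y(-1, y) = -3*y**2 - 2*y - 1; no integer root y with |y| ≤ 4.
  x = 0: f_y(0, y) = -3*y**2 + 2*y; vanishes at y ∈ {0}. (0, 0): f_x = 0, f = 0 — SINGULAR.
  x = 1: f_y(1, y) = -3*y**2 + 6*y - 1; no integer root y with |y| ≤ 4.
  x = 2: f_y(2, y) = -3*y**2 + 10*y - 4; no integer root y with |y| ≤ 4.
  x = 3: f_y(3, y) = -3*y**2 + 14*y - 9; no integer root y with |y| ≤ 4.
  x = 4: f_y(4, y) = -3*y**2 + 18*y - 16; no integer root y with |y| ≤ 4.
Only singular point on the grid: (0, 0).
Classify: substitute x = 0 + u, y = 0 + v and expand: f = -u**3 - u**2*v + 2*u*v**2 - v**3 + v**2.
No constant or linear terms (consistent with a singular point). Quadratic part: v**2. Cubic part: -u**3 - u**2*v + 2*u*v**2 - v**3.
The quadratic part v**2 is a perfect square, so there is a single (double) tangent line v = 0, i.e. y = 0. Restricting the cubic part to that line (v = 0) leaves -u**3 ≠ 0, so f is not divisible by v and the branch is v² ≈ u**3 to lowest order — this is a cusp.
Classification: cusp.


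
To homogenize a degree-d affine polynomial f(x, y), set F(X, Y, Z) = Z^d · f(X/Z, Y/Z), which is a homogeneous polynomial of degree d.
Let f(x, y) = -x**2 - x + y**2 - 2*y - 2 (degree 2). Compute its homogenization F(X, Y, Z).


F(X, Y, Z) = -X**2 - X*Z + Y**2 - 2*Y*Z - 2*Z**2

deg(f) = 2.
Substitute x = X/Z, y = Y/Z into f, then multiply by Z^2.
  monomial -1·x^2·y^0 ↦ -1·X^2·Y^0·Z^0.
  monomial -1·x^1·y^0 ↦ -1·X^1·Y^0·Z^1.
  monomial 1·x^0·y^2 ↦ 1·X^0·Y^2·Z^0.
  monomial -2·x^0·y^1 ↦ -2·X^0·Y^1·Z^1.
  monomial -2·x^0·y^0 ↦ -2·X^0·Y^0·Z^2.
Collecting: F(X, Y, Z) = -X**2 - X*Z + Y**2 - 2*Y*Z - 2*Z**2.


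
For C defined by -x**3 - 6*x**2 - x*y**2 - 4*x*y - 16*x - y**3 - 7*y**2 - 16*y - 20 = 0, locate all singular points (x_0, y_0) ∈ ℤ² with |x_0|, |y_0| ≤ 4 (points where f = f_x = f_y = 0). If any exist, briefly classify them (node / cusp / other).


Singular points: {(-2, -2)}; classification: cusp.

Compute partial derivatives:
  f_x = -3*x**2 - 12*x - y**2 - 4*y - 16.
  f_y = -2*x*y - 4*x - 3*y**2 - 14*y - 16.
Scan x_0 ∈ {−4, ..., 4}. For each x_0, f_y(x_0, y) is a polynomial in y; find its integer roots y ∈ {−4, ..., 4}, then test f_x and f at those candidates.
  x = -4: f_y(-4, y) = -3*y**2 - 6*y; vanishes at y ∈ {-2, 0}. (-4, -2): f_x = -12 ≠ 0; (-4, 0): f_x = -16 ≠ 0.
  x = -3: f_y(-3, y) = -3*y**2 - 8*y - 4; vanishes at y ∈ {-2}. (-3, -2): f_x = -3 ≠ 0.
  x = -2: f_y(-2, y) = -3*y**2 - 10*y - 8; vanishes at y ∈ {-2}. (-2, -2): f_x = 0, f = 0 — SINGULAR.
  x = -1: f_y(-1, y) = -3*y**2 - 12*y - 12; vanishes at y ∈ {-2}. (-1, -2): f_x = -3 ≠ 0.
  x = 0: f_y(0, y) = -3*y**2 - 14*y - 16; vanishes at y ∈ {-2}. (0, -2): f_x = -12 ≠ 0.
  x = 1: f_y(1, y) = -3*y**2 - 16*y - 20; vanishes at y ∈ {-2}. (1, -2): f_x = -27 ≠ 0.
  x = 2: f_y(2, y) = -3*y**2 - 18*y - 24; vanishes at y ∈ {-4, -2}. (2, -4): f_x = -52 ≠ 0; (2, -2): f_x = -48 ≠ 0.
  x = 3: f_y(3, y) = -3*y**2 - 20*y - 28; vanishes at y ∈ {-2}. (3, -2): f_x = -75 ≠ 0.
  x = 4: f_y(4, y) = -3*y**2 - 22*y - 32; vanishes at y ∈ {-2}. (4, -2): f_x = -108 ≠ 0.
Only singular point on the grid: (-2, -2).
Classify: substitute x = -2 + u, y = -2 + v and expand: f = -u**3 - u*v**2 - v**3 + v**2.
No constant or linear terms (consistent with a singular point). Quadratic part: v**2. Cubic part: -u**3 - u*v**2 - v**3.
The quadratic part v**2 is a perfect square, so there is a single (double) tangent line v = 0, i.e. y = -2. Restricting the cubic part to that line (v = 0) leaves -u**3 ≠ 0, so f is not divisible by v and the branch is v² ≈ u**3 to lowest order — this is a cusp.
Classification: cusp.


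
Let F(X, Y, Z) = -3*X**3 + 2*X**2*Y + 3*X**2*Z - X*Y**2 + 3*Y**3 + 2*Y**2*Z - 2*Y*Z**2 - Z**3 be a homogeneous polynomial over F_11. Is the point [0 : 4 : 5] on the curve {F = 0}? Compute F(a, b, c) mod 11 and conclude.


F(0,4,5) ≡ 5 (mod 11); P is NOT on the curve.

Evaluate F(0, 4, 5) term-by-term (mod 11).
  -3*X**3 ↦ -3·0·1·1 = 0
  2*X**2*Y ↦ 2·0·4·1 = 0
  3*X**2*Z ↦ 3·0·1·5 = 0
  -X*Y**2 ↦ -1·0·16·1 = 0
  3*Y**3 ↦ 3·1·64·1 = 192
  2*Y**2*Z ↦ 2·1·16·5 = 160
  -2*Y*Z**2 ↦ -2·1·4·25 = -200
  -Z**3 ↦ -1·1·1·125 = -125
Sum: F(0, 4, 5) = (0) + (0) + (0) + (0) + (192) + (160) + (-200) + (-125) = 27.
Reducing mod 11: 27 ≡ 5 (mod 11).
Since F(a, b, c) ≡ 5 ≠ 0 (mod 11), P does NOT lie on the curve.


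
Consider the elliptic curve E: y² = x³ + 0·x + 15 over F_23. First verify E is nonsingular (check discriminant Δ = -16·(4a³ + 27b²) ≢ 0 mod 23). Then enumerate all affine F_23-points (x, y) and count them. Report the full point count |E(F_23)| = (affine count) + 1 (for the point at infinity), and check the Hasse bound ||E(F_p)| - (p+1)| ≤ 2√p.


Affine points = {(1, 4), (1, 19), (2, 0), (5, 5), (5, 18), (6, 1), (6, 22), (7, 6), (7, 17), (9, 10), (9, 13), (10, 7), (10, 16), (11, 9), (11, 14), (12, 8), (12, 15), (13, 2), (13, 21), (15, 3), (15, 20), (17, 11), (17, 12)}; affine count = 23; |E(F_23)| = 24.

Discriminant check: Δ ∝ 4a³ + 27b² = 4·0³ + 27·15² = 4·0 + 27·225 ≡ 3 (mod 23). Nonzero ⇒ E is nonsingular.
For each x ∈ F_23, compute rhs = x³ + 0·x + 15 mod 23, then count y ∈ F_23 with y² ≡ rhs.
  x = 0: rhs = 15, matching y values: none (0 points).
  x = 1: rhs = 16, matching y values: 4, 19 (2 points).
  x = 2: rhs = 0, matching y values: 0 (1 points).
  x = 3: rhs = 19, matching y values: none (0 points).
  x = 4: rhs = 10, matching y values: none (0 points).
  x = 5: rhs = 2, matching y values: 5, 18 (2 points).
  x = 6: rhs = 1, matching y values: 1, 22 (2 points).
  x = 7: rhs = 13, matching y values: 6, 17 (2 points).
  x = 8: rhs = 21, matching y values: none (0 points).
  x = 9: rhs = 8, matching y values: 10, 13 (2 points).
  x = 10: rhs = 3, matching y values: 7, 16 (2 points).
  x = 11: rhs = 12, matching y values: 9, 14 (2 points).
  x = 12: rhs = 18, matching y values: 8, 15 (2 points).
  x = 13: rhs = 4, matching y values: 2, 21 (2 points).
  x = 14: rhs = 22, matching y values: none (0 points).
  x = 15: rhs = 9, matching y values: 3, 20 (2 points).
  x = 16: rhs = 17, matching y values: none (0 points).
  x = 17: rhs = 6, matching y values: 11, 12 (2 points).
  x = 18: rhs = 5, matching y values: none (0 points).
  x = 19: rhs = 20, matching y values: none (0 points).
  x = 20: rhs = 11, matching y values: none (0 points).
  x = 21: rhs = 7, matching y values: none (0 points).
  x = 22: rhs = 14, matching y values: none (0 points).
Total affine count: 23.
Full point count |E(F_23)| = 23 + 1 = 24.
Hasse bound: |24 − (23+1)| = |0| = 0 ≤ 2√23 ≈ 9.5917 ✓.


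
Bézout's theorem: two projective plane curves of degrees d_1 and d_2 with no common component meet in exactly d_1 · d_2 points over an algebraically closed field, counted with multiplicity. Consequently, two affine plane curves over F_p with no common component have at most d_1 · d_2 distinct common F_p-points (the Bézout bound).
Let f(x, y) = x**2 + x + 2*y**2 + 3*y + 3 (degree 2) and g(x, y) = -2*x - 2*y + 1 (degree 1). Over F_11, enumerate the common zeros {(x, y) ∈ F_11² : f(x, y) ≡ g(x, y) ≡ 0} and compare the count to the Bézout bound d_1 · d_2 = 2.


Common zeros: {(8, 9)}; count = 1; Bézout bound = 2.

deg(f) = 2, deg(g) = 1, so Bézout bound = 2.
Scan x ∈ F_11. For each x, list the y ∈ F_11 with f(x, y) ≡ 0 and those with g(x, y) ≡ 0 (mod 11); the common zeros in that column are the intersection.
  x = 0: f ≡ 0 at y ∈ ∅; g ≡ 0 at y ∈ {6}; common: ∅.
  x = 1: f ≡ 0 at y ∈ ∅; g ≡ 0 at y ∈ {5}; common: ∅.
  x = 2: f ≡ 0 at y ∈ {6, 9}; g ≡ 0 at y ∈ {4}; common: ∅.
  x = 3: f ≡ 0 at y ∈ ∅; g ≡ 0 at y ∈ {3}; common: ∅.
  x = 4: f ≡ 0 at y ∈ {5, 10}; g ≡ 0 at y ∈ {2}; common: ∅.
  x = 5: f ≡ 0 at y ∈ {0, 4}; g ≡ 0 at y ∈ {1}; common: ∅.
  x = 6: f ≡ 0 at y ∈ {5, 10}; g ≡ 0 at y ∈ {0}; common: ∅.
  x = 7: f ≡ 0 at y ∈ ∅; g ≡ 0 at y ∈ {10}; common: ∅.
  x = 8: f ≡ 0 at y ∈ {6, 9}; g ≡ 0 at y ∈ {9}; common: {9}.
  x = 9: f ≡ 0 at y ∈ ∅; g ≡ 0 at y ∈ {8}; common: ∅.
  x = 10: f ≡ 0 at y ∈ ∅; g ≡ 0 at y ∈ {7}; common: ∅.
Collecting: common zeros = {(8, 9)}, so the count is 1.
Comparison with the Bézout bound: 1 ≤ 2 = deg(f)·deg(g), as expected for curves with no common component (the affine F_11-count falls short of the bound because intersections may lie at infinity, over extension fields, or carry multiplicity).


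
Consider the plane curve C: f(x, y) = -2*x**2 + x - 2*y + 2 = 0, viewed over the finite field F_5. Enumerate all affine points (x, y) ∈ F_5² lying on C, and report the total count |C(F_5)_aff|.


Affine F_5-points: {(0, 1), (1, 3), (2, 3), (3, 1), (4, 2)}; count = 5.

For each of the 25 pairs (x, y) ∈ F_5², evaluate f(x, y) mod 5. Record the zeros.
  x = 0: [0↦2, 1↦0, 2↦3, 3↦1, 4↦4]  zeros at y ∈ {1}
  x = 1: [0↦1, 1↦4, 2↦2, 3↦0, 4↦3]  zeros at y ∈ {3}
  x = 2: [0↦1, 1↦4, 2↦2, 3↦0, 4↦3]  zeros at y ∈ {3}
  x = 3: [0↦2, 1↦0, 2↦3, 3↦1, 4↦4]  zeros at y ∈ {1}
  x = 4: [0↦4, 1↦2, 2↦0, 3↦3, 4↦1]  zeros at y ∈ {2}
Collecting zeros: affine points = {(0, 1), (1, 3), (2, 3), (3, 1), (4, 2)}.
Total count |C(F_5)_aff| = 5.


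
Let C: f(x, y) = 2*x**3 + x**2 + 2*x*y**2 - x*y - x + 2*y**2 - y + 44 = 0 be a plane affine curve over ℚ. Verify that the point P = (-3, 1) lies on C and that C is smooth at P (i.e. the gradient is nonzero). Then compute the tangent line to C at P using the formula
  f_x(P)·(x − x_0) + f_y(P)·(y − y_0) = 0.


Tangent line at P: 48*x - 6*y + 150 = 0.

Step 1: f(-3, 1) = 0, so P lies on C.
Step 2: partial derivatives
  f_x(x, y) = 6*x**2 + 2*x + 2*y**2 - y - 1, f_y(x, y) = 4*x*y - x + 4*y - 1.
  f_x(P) = 48, f_y(P) = -6 (gradient nonzero, so P is smooth).
Step 3: tangent line at P: 48·(x − -3) + -6·(y − 1) = 0.
Expanding: 48*x - 6*y + 150 = 0.


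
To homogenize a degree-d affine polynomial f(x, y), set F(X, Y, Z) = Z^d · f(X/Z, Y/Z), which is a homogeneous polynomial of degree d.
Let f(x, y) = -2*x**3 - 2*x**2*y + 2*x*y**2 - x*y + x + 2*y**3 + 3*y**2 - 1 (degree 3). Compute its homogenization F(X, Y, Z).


F(X, Y, Z) = -2*X**3 - 2*X**2*Y + 2*X*Y**2 - X*Y*Z + X*Z**2 + 2*Y**3 + 3*Y**2*Z - Z**3

deg(f) = 3.
Substitute x = X/Z, y = Y/Z into f, then multiply by Z^3.
  monomial -2·x^3·y^0 ↦ -2·X^3·Y^0·Z^0.
  monomial -2·x^2·y^1 ↦ -2·X^2·Y^1·Z^0.
  monomial 2·x^1·y^2 ↦ 2·X^1·Y^2·Z^0.
  monomial -1·x^1·y^1 ↦ -1·X^1·Y^1·Z^1.
  monomial 1·x^1·y^0 ↦ 1·X^1·Y^0·Z^2.
  monomial 2·x^0·y^3 ↦ 2·X^0·Y^3·Z^0.
  monomial 3·x^0·y^2 ↦ 3·X^0·Y^2·Z^1.
  monomial -1·x^0·y^0 ↦ -1·X^0·Y^0·Z^3.
Collecting: F(X, Y, Z) = -2*X**3 - 2*X**2*Y + 2*X*Y**2 - X*Y*Z + X*Z**2 + 2*Y**3 + 3*Y**2*Z - Z**3.
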